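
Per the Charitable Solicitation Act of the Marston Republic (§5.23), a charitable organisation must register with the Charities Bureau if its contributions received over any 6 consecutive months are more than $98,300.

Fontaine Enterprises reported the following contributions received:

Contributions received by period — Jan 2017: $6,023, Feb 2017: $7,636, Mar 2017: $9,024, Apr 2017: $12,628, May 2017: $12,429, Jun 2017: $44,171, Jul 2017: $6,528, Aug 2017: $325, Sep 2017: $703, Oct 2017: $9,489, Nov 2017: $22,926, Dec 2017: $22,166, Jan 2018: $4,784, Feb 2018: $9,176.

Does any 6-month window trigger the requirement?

Jan 2017–Jun 2017: $6,023 + $7,636 + $9,024 + $12,628 + $12,429 + $44,171 = $91,911 (under)
Feb 2017–Jul 2017: $7,636 + $9,024 + $12,628 + $12,429 + $44,171 + $6,528 = $92,416 (under)
Mar 2017–Aug 2017: $9,024 + $12,628 + $12,429 + $44,171 + $6,528 + $325 = $85,105 (under)
Apr 2017–Sep 2017: $12,628 + $12,429 + $44,171 + $6,528 + $325 + $703 = $76,784 (under)
May 2017–Oct 2017: $12,429 + $44,171 + $6,528 + $325 + $703 + $9,489 = $73,645 (under)
Jun 2017–Nov 2017: $44,171 + $6,528 + $325 + $703 + $9,489 + $22,926 = $84,142 (under)
Jul 2017–Dec 2017: $6,528 + $325 + $703 + $9,489 + $22,926 + $22,166 = $62,137 (under)
Aug 2017–Jan 2018: $325 + $703 + $9,489 + $22,926 + $22,166 + $4,784 = $60,393 (under)
Sep 2017–Feb 2018: $703 + $9,489 + $22,926 + $22,166 + $4,784 + $9,176 = $69,244 (under)
No window exceeds $98,300.

No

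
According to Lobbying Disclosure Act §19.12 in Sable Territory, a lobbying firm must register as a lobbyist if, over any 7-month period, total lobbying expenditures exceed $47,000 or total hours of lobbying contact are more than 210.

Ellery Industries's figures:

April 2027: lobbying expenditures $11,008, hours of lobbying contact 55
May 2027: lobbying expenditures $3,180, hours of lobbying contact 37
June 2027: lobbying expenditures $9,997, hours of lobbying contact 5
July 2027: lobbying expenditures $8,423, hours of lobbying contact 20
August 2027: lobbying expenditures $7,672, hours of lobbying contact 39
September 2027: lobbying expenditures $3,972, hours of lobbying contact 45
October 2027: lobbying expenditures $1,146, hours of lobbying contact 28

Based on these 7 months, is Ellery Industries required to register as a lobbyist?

Yes

Total lobbying expenditures: $11,008 + $3,180 + $9,997 + $8,423 + $7,672 + $3,972 + $1,146 = $45,398 (≤ $47,000).
Total hours of lobbying contact: 55 + 37 + 5 + 20 + 39 + 45 + 28 = 229 (> 210).
The test is 'or': at least one threshold is exceeded.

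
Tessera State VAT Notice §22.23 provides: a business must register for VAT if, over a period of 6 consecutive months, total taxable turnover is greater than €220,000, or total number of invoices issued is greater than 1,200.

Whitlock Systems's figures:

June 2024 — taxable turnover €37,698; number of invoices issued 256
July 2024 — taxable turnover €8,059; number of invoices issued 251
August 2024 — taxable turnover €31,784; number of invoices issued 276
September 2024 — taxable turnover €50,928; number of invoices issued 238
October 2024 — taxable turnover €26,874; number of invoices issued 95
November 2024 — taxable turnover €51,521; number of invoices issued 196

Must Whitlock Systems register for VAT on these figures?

Total taxable turnover: €37,698 + €8,059 + €31,784 + €50,928 + €26,874 + €51,521 = €206,864 (≤ €220,000).
Total number of invoices issued: 256 + 251 + 276 + 238 + 95 + 196 = 1,312 (> 1,200).
The test is 'or': at least one threshold is exceeded.

Yes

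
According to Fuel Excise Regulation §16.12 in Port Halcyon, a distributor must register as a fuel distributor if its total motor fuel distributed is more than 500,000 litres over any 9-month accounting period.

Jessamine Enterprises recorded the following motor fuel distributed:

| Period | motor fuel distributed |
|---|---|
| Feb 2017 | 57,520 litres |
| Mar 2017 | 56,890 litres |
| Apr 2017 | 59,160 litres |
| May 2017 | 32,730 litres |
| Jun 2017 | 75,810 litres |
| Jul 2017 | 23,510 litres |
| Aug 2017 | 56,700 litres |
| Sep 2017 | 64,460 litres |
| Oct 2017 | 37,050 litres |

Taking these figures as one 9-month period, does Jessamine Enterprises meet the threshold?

Total motor fuel distributed: 57,520 litres + 56,890 litres + 59,160 litres + 32,730 litres + 75,810 litres + 23,510 litres + 56,700 litres + 64,460 litres + 37,050 litres = 463,830 litres.
463,830 litres ≤ 500,000 litres, so the threshold is not exceeded.

No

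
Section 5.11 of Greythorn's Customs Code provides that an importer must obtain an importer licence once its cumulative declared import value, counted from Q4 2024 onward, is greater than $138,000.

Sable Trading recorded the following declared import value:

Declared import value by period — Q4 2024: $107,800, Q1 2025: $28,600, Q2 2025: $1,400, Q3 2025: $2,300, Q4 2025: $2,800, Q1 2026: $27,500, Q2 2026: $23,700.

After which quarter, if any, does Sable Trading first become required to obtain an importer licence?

Through Q4 2024: $107,800
Through Q1 2025: $136,400
Through Q2 2025: $137,800
Through Q3 2025: $140,100 ← exceeds threshold

Q3 2025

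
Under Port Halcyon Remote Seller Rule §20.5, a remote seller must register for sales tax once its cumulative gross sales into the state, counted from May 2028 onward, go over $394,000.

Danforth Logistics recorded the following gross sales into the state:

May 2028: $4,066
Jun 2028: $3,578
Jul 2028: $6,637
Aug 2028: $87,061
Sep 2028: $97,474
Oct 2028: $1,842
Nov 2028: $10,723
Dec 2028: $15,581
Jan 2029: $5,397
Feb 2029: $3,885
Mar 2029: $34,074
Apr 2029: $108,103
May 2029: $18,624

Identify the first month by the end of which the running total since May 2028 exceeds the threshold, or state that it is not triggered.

Through May 2028: $4,066
Through Jun 2028: $7,644
Through Jul 2028: $14,281
Through Aug 2028: $101,342
Through Sep 2028: $198,816
Through Oct 2028: $200,658
Through Nov 2028: $211,381
Through Dec 2028: $226,962
Through Jan 2029: $232,359
Through Feb 2029: $236,244
Through Mar 2029: $270,318
Through Apr 2029: $378,421
Through May 2029: $397,045 ← exceeds threshold

May 2029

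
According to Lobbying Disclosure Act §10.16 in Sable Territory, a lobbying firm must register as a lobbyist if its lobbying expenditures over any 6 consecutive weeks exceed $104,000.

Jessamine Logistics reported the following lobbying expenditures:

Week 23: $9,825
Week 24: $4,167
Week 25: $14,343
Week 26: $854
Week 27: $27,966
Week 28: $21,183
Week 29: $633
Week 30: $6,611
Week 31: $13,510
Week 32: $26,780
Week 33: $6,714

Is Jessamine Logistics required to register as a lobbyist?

No

Week 23–Week 28: $9,825 + $4,167 + $14,343 + $854 + $27,966 + $21,183 = $78,338 (under)
Week 24–Week 29: $4,167 + $14,343 + $854 + $27,966 + $21,183 + $633 = $69,146 (under)
Week 25–Week 30: $14,343 + $854 + $27,966 + $21,183 + $633 + $6,611 = $71,590 (under)
Week 26–Week 31: $854 + $27,966 + $21,183 + $633 + $6,611 + $13,510 = $70,757 (under)
Week 27–Week 32: $27,966 + $21,183 + $633 + $6,611 + $13,510 + $26,780 = $96,683 (under)
Week 28–Week 33: $21,183 + $633 + $6,611 + $13,510 + $26,780 + $6,714 = $75,431 (under)
No window exceeds $104,000.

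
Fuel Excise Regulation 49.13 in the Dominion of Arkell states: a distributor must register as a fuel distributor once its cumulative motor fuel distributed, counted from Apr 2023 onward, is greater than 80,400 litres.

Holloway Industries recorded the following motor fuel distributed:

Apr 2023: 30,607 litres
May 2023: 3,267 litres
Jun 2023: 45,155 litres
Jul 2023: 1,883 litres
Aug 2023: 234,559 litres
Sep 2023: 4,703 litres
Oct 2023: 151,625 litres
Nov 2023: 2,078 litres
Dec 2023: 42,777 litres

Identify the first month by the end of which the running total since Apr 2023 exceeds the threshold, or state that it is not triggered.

Jul 2023

Through Apr 2023: 30,607 litres
Through May 2023: 33,874 litres
Through Jun 2023: 79,029 litres
Through Jul 2023: 80,912 litres ← exceeds threshold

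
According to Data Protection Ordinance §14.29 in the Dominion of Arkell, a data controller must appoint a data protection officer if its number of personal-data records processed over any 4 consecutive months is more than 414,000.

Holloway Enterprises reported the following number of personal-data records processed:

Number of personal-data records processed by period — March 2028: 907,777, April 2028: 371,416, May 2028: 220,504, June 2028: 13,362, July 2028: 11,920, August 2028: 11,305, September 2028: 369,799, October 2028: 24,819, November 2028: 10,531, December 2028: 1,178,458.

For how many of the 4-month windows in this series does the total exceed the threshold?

5

March 2028–June 2028: 907,777 + 371,416 + 220,504 + 13,362 = 1,513,059 (over)
April 2028–July 2028: 371,416 + 220,504 + 13,362 + 11,920 = 617,202 (over)
May 2028–August 2028: 220,504 + 13,362 + 11,920 + 11,305 = 257,091 (under)
June 2028–September 2028: 13,362 + 11,920 + 11,305 + 369,799 = 406,386 (under)
July 2028–October 2028: 11,920 + 11,305 + 369,799 + 24,819 = 417,843 (over)
August 2028–November 2028: 11,305 + 369,799 + 24,819 + 10,531 = 416,454 (over)
September 2028–December 2028: 369,799 + 24,819 + 10,531 + 1,178,458 = 1,583,607 (over)
5 windows exceed the threshold.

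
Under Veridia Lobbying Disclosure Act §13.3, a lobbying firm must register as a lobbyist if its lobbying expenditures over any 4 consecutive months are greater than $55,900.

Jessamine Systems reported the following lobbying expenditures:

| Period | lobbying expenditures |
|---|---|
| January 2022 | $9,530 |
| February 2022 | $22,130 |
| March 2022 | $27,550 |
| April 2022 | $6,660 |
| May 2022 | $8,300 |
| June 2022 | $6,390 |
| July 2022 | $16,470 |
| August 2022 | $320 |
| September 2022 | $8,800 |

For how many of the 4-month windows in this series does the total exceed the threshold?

2

January 2022–April 2022: $9,530 + $22,130 + $27,550 + $6,660 = $65,870 (over)
February 2022–May 2022: $22,130 + $27,550 + $6,660 + $8,300 = $64,640 (over)
March 2022–June 2022: $27,550 + $6,660 + $8,300 + $6,390 = $48,900 (under)
April 2022–July 2022: $6,660 + $8,300 + $6,390 + $16,470 = $37,820 (under)
May 2022–August 2022: $8,300 + $6,390 + $16,470 + $320 = $31,480 (under)
June 2022–September 2022: $6,390 + $16,470 + $320 + $8,800 = $31,980 (under)
2 windows exceed the threshold.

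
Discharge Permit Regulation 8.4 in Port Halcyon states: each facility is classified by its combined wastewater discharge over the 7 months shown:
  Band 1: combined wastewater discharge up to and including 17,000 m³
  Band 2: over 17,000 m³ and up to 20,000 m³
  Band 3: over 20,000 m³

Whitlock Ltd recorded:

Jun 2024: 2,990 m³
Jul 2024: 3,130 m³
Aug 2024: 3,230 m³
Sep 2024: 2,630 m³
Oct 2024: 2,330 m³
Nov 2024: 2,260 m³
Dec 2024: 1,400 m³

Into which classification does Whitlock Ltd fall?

Combined wastewater discharge: 2,990 m³ + 3,130 m³ + 3,230 m³ + 2,630 m³ + 2,330 m³ + 2,260 m³ + 1,400 m³ = 17,970 m³.
17,000 m³ < 17,970 m³ ≤ 20,000 m³, so Band 2 applies.

Band 2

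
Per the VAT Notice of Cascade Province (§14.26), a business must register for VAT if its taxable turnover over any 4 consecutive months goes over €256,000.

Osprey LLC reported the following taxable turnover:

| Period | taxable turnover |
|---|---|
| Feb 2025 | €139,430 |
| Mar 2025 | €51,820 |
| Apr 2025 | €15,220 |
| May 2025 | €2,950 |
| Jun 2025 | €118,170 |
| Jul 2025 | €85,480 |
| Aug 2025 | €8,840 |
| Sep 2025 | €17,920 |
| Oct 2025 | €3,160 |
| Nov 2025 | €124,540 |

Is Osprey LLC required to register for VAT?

Feb 2025–May 2025: €139,430 + €51,820 + €15,220 + €2,950 = €209,420 (under)
Mar 2025–Jun 2025: €51,820 + €15,220 + €2,950 + €118,170 = €188,160 (under)
Apr 2025–Jul 2025: €15,220 + €2,950 + €118,170 + €85,480 = €221,820 (under)
May 2025–Aug 2025: €2,950 + €118,170 + €85,480 + €8,840 = €215,440 (under)
Jun 2025–Sep 2025: €118,170 + €85,480 + €8,840 + €17,920 = €230,410 (under)
Jul 2025–Oct 2025: €85,480 + €8,840 + €17,920 + €3,160 = €115,400 (under)
Aug 2025–Nov 2025: €8,840 + €17,920 + €3,160 + €124,540 = €154,460 (under)
No window exceeds €256,000.

No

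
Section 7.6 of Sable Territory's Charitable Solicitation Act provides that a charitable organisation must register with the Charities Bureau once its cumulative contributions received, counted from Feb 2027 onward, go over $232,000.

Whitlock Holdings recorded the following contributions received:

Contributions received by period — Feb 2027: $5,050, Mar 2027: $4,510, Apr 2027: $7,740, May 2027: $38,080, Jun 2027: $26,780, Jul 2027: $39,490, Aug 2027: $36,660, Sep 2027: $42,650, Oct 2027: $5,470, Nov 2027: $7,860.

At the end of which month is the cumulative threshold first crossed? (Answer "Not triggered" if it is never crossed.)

Not triggered

Through Feb 2027: $5,050
Through Mar 2027: $9,560
Through Apr 2027: $17,300
Through May 2027: $55,380
Through Jun 2027: $82,160
Through Jul 2027: $121,650
Through Aug 2027: $158,310
Through Sep 2027: $200,960
Through Oct 2027: $206,430
Through Nov 2027: $214,290
Final cumulative total $214,290 ≤ $232,000; the threshold is never exceeded.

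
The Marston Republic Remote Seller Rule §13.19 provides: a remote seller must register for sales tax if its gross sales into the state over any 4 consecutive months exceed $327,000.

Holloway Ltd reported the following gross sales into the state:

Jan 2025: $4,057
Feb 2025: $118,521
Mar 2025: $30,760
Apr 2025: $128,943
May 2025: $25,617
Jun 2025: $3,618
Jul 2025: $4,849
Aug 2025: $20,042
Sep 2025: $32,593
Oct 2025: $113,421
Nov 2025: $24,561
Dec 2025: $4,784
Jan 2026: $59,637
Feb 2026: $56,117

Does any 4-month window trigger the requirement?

No

Jan 2025–Apr 2025: $4,057 + $118,521 + $30,760 + $128,943 = $282,281 (under)
Feb 2025–May 2025: $118,521 + $30,760 + $128,943 + $25,617 = $303,841 (under)
Mar 2025–Jun 2025: $30,760 + $128,943 + $25,617 + $3,618 = $188,938 (under)
Apr 2025–Jul 2025: $128,943 + $25,617 + $3,618 + $4,849 = $163,027 (under)
May 2025–Aug 2025: $25,617 + $3,618 + $4,849 + $20,042 = $54,126 (under)
Jun 2025–Sep 2025: $3,618 + $4,849 + $20,042 + $32,593 = $61,102 (under)
Jul 2025–Oct 2025: $4,849 + $20,042 + $32,593 + $113,421 = $170,905 (under)
Aug 2025–Nov 2025: $20,042 + $32,593 + $113,421 + $24,561 = $190,617 (under)
Sep 2025–Dec 2025: $32,593 + $113,421 + $24,561 + $4,784 = $175,359 (under)
Oct 2025–Jan 2026: $113,421 + $24,561 + $4,784 + $59,637 = $202,403 (under)
Nov 2025–Feb 2026: $24,561 + $4,784 + $59,637 + $56,117 = $145,099 (under)
No window exceeds $327,000.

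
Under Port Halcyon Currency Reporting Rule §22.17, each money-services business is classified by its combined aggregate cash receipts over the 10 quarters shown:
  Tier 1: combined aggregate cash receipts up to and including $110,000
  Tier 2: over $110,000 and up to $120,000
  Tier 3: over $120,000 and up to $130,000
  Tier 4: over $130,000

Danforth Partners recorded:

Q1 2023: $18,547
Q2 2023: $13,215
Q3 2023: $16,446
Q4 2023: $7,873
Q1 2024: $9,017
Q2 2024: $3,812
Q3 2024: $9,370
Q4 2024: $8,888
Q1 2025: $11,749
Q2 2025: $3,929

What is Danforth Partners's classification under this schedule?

Combined aggregate cash receipts: $18,547 + $13,215 + $16,446 + $7,873 + $9,017 + $3,812 + $9,370 + $8,888 + $11,749 + $3,929 = $102,846.
$102,846 ≤ $110,000, so Tier 1 applies.

Tier 1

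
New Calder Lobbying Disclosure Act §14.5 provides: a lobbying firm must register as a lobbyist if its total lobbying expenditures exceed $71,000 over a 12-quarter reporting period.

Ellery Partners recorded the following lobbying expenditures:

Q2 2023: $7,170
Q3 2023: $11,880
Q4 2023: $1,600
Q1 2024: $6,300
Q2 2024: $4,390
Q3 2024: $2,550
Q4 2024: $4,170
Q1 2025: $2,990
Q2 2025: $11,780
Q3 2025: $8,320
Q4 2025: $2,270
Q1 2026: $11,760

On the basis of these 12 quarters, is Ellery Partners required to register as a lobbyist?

Yes

Total lobbying expenditures: $7,170 + $11,880 + $1,600 + $6,300 + $4,390 + $2,550 + $4,170 + $2,990 + $11,780 + $8,320 + $2,270 + $11,760 = $75,180.
$75,180 > $71,000, so the threshold is exceeded.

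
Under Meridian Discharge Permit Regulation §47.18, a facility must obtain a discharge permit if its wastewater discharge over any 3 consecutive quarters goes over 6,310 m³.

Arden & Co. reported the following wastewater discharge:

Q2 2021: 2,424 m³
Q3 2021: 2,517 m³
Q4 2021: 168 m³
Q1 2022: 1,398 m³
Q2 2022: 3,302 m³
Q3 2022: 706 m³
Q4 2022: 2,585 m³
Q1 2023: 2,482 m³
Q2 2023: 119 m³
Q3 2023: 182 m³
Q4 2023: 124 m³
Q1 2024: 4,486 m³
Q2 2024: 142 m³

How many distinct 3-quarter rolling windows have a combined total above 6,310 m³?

1

Q2 2021–Q4 2021: 2,424 m³ + 2,517 m³ + 168 m³ = 5,109 m³ (under)
Q3 2021–Q1 2022: 2,517 m³ + 168 m³ + 1,398 m³ = 4,083 m³ (under)
Q4 2021–Q2 2022: 168 m³ + 1,398 m³ + 3,302 m³ = 4,868 m³ (under)
Q1 2022–Q3 2022: 1,398 m³ + 3,302 m³ + 706 m³ = 5,406 m³ (under)
Q2 2022–Q4 2022: 3,302 m³ + 706 m³ + 2,585 m³ = 6,593 m³ (over)
Q3 2022–Q1 2023: 706 m³ + 2,585 m³ + 2,482 m³ = 5,773 m³ (under)
Q4 2022–Q2 2023: 2,585 m³ + 2,482 m³ + 119 m³ = 5,186 m³ (under)
Q1 2023–Q3 2023: 2,482 m³ + 119 m³ + 182 m³ = 2,783 m³ (under)
Q2 2023–Q4 2023: 119 m³ + 182 m³ + 124 m³ = 425 m³ (under)
Q3 2023–Q1 2024: 182 m³ + 124 m³ + 4,486 m³ = 4,792 m³ (under)
Q4 2023–Q2 2024: 124 m³ + 4,486 m³ + 142 m³ = 4,752 m³ (under)
1 window exceeds the threshold.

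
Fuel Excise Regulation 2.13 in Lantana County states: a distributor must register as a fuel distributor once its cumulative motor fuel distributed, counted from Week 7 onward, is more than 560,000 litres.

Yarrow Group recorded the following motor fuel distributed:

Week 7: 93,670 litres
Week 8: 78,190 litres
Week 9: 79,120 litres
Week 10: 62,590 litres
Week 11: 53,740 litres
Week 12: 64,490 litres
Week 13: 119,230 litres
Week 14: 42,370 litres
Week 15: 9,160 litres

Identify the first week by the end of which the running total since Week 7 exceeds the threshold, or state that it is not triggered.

Week 14

Through Week 7: 93,670 litres
Through Week 8: 171,860 litres
Through Week 9: 250,980 litres
Through Week 10: 313,570 litres
Through Week 11: 367,310 litres
Through Week 12: 431,800 litres
Through Week 13: 551,030 litres
Through Week 14: 593,400 litres ← exceeds threshold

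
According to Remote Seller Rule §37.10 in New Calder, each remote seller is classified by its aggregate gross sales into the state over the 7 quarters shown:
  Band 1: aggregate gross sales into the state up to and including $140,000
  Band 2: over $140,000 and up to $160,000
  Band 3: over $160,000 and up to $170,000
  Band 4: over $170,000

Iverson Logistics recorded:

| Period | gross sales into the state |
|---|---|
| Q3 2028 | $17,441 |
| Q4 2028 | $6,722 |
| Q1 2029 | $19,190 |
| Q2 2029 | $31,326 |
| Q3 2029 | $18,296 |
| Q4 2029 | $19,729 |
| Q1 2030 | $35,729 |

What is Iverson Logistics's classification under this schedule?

Band 2

Aggregate gross sales into the state: $17,441 + $6,722 + $19,190 + $31,326 + $18,296 + $19,729 + $35,729 = $148,433.
$140,000 < $148,433 ≤ $160,000, so Band 2 applies.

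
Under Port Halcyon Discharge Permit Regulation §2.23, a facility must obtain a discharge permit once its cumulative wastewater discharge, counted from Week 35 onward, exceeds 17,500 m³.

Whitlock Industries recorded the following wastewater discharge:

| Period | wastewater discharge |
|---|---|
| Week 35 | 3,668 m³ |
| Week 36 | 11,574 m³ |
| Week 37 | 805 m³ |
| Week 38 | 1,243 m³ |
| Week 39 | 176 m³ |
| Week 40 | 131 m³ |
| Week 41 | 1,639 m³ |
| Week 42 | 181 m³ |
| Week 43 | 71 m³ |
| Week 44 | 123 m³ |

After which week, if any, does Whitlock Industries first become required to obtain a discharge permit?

Week 40

Through Week 35: 3,668 m³
Through Week 36: 15,242 m³
Through Week 37: 16,047 m³
Through Week 38: 17,290 m³
Through Week 39: 17,466 m³
Through Week 40: 17,597 m³ ← exceeds threshold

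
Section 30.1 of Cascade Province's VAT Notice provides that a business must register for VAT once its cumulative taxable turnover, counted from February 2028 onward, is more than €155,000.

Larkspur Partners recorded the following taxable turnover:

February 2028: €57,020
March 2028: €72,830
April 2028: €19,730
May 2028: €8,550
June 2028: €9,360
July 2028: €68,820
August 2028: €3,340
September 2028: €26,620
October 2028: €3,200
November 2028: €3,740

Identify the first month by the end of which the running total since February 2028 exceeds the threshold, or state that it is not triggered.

Through February 2028: €57,020
Through March 2028: €129,850
Through April 2028: €149,580
Through May 2028: €158,130 ← exceeds threshold

May 2028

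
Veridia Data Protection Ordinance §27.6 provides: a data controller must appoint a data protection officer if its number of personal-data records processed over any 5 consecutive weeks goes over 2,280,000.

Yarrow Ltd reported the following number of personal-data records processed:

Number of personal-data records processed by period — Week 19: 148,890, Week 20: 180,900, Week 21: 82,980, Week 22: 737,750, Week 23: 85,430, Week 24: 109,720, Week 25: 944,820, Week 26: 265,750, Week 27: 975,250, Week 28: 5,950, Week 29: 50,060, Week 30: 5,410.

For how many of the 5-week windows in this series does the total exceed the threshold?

Week 19–Week 23: 148,890 + 180,900 + 82,980 + 737,750 + 85,430 = 1,235,950 (under)
Week 20–Week 24: 180,900 + 82,980 + 737,750 + 85,430 + 109,720 = 1,196,780 (under)
Week 21–Week 25: 82,980 + 737,750 + 85,430 + 109,720 + 944,820 = 1,960,700 (under)
Week 22–Week 26: 737,750 + 85,430 + 109,720 + 944,820 + 265,750 = 2,143,470 (under)
Week 23–Week 27: 85,430 + 109,720 + 944,820 + 265,750 + 975,250 = 2,380,970 (over)
Week 24–Week 28: 109,720 + 944,820 + 265,750 + 975,250 + 5,950 = 2,301,490 (over)
Week 25–Week 29: 944,820 + 265,750 + 975,250 + 5,950 + 50,060 = 2,241,830 (under)
Week 26–Week 30: 265,750 + 975,250 + 5,950 + 50,060 + 5,410 = 1,302,420 (under)
2 windows exceed the threshold.

2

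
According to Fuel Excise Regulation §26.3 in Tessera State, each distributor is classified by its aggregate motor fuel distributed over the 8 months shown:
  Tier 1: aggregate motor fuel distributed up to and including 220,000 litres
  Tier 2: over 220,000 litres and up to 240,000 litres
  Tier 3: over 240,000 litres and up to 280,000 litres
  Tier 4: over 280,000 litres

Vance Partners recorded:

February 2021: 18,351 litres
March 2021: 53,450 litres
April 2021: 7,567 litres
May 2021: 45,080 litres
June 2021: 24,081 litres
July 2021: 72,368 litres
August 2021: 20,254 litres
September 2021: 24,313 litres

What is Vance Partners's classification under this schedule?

Aggregate motor fuel distributed: 18,351 litres + 53,450 litres + 7,567 litres + 45,080 litres + 24,081 litres + 72,368 litres + 20,254 litres + 24,313 litres = 265,464 litres.
240,000 litres < 265,464 litres ≤ 280,000 litres, so Tier 3 applies.

Tier 3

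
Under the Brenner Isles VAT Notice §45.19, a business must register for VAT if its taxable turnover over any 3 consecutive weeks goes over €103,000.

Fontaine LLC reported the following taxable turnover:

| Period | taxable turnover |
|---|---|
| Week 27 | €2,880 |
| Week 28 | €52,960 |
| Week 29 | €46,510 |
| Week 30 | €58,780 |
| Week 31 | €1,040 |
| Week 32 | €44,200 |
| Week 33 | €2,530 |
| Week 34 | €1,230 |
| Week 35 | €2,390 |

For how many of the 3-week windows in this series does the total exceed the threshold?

3

Week 27–Week 29: €2,880 + €52,960 + €46,510 = €102,350 (under)
Week 28–Week 30: €52,960 + €46,510 + €58,780 = €158,250 (over)
Week 29–Week 31: €46,510 + €58,780 + €1,040 = €106,330 (over)
Week 30–Week 32: €58,780 + €1,040 + €44,200 = €104,020 (over)
Week 31–Week 33: €1,040 + €44,200 + €2,530 = €47,770 (under)
Week 32–Week 34: €44,200 + €2,530 + €1,230 = €47,960 (under)
Week 33–Week 35: €2,530 + €1,230 + €2,390 = €6,150 (under)
3 windows exceed the threshold.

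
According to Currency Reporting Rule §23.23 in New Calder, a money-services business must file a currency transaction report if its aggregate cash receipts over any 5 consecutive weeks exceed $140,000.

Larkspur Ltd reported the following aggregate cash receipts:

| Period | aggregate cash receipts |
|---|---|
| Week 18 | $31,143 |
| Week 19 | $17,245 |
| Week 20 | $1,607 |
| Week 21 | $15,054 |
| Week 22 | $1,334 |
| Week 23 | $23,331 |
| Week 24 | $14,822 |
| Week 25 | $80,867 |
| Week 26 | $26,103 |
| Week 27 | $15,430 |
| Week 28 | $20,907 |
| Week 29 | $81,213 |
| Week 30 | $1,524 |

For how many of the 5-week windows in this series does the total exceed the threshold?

Week 18–Week 22: $31,143 + $17,245 + $1,607 + $15,054 + $1,334 = $66,383 (under)
Week 19–Week 23: $17,245 + $1,607 + $15,054 + $1,334 + $23,331 = $58,571 (under)
Week 20–Week 24: $1,607 + $15,054 + $1,334 + $23,331 + $14,822 = $56,148 (under)
Week 21–Week 25: $15,054 + $1,334 + $23,331 + $14,822 + $80,867 = $135,408 (under)
Week 22–Week 26: $1,334 + $23,331 + $14,822 + $80,867 + $26,103 = $146,457 (over)
Week 23–Week 27: $23,331 + $14,822 + $80,867 + $26,103 + $15,430 = $160,553 (over)
Week 24–Week 28: $14,822 + $80,867 + $26,103 + $15,430 + $20,907 = $158,129 (over)
Week 25–Week 29: $80,867 + $26,103 + $15,430 + $20,907 + $81,213 = $224,520 (over)
Week 26–Week 30: $26,103 + $15,430 + $20,907 + $81,213 + $1,524 = $145,177 (over)
5 windows exceed the threshold.

5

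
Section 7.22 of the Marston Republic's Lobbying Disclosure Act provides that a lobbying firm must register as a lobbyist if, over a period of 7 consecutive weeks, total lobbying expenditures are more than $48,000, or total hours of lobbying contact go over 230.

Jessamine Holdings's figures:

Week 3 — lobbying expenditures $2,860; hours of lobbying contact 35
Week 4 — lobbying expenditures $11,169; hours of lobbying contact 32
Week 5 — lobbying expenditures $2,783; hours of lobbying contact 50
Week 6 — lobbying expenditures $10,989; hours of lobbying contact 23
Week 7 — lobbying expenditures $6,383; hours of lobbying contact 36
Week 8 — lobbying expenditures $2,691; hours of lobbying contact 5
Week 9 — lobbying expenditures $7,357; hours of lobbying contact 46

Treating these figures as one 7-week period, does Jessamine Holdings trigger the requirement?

Total lobbying expenditures: $2,860 + $11,169 + $2,783 + $10,989 + $6,383 + $2,691 + $7,357 = $44,232 (≤ $48,000).
Total hours of lobbying contact: 35 + 32 + 50 + 23 + 36 + 5 + 46 = 227 (≤ 230).
The test is 'or': neither threshold is exceeded.

No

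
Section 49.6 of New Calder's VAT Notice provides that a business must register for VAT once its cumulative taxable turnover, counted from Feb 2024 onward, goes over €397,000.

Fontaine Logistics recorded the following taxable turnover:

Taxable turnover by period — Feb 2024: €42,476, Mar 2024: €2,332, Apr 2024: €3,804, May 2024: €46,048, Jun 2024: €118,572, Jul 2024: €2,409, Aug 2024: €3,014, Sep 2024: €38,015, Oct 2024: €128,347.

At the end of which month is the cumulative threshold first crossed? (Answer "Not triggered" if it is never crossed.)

Not triggered

Through Feb 2024: €42,476
Through Mar 2024: €44,808
Through Apr 2024: €48,612
Through May 2024: €94,660
Through Jun 2024: €213,232
Through Jul 2024: €215,641
Through Aug 2024: €218,655
Through Sep 2024: €256,670
Through Oct 2024: €385,017
Final cumulative total €385,017 ≤ €397,000; the threshold is never exceeded.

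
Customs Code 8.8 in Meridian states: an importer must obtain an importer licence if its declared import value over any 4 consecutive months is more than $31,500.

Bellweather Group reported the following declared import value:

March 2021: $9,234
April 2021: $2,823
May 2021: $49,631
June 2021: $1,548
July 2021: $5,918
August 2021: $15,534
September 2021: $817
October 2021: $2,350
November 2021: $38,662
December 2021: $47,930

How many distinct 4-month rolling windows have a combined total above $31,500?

5

March 2021–June 2021: $9,234 + $2,823 + $49,631 + $1,548 = $63,236 (over)
April 2021–July 2021: $2,823 + $49,631 + $1,548 + $5,918 = $59,920 (over)
May 2021–August 2021: $49,631 + $1,548 + $5,918 + $15,534 = $72,631 (over)
June 2021–September 2021: $1,548 + $5,918 + $15,534 + $817 = $23,817 (under)
July 2021–October 2021: $5,918 + $15,534 + $817 + $2,350 = $24,619 (under)
August 2021–November 2021: $15,534 + $817 + $2,350 + $38,662 = $57,363 (over)
September 2021–December 2021: $817 + $2,350 + $38,662 + $47,930 = $89,759 (over)
5 windows exceed the threshold.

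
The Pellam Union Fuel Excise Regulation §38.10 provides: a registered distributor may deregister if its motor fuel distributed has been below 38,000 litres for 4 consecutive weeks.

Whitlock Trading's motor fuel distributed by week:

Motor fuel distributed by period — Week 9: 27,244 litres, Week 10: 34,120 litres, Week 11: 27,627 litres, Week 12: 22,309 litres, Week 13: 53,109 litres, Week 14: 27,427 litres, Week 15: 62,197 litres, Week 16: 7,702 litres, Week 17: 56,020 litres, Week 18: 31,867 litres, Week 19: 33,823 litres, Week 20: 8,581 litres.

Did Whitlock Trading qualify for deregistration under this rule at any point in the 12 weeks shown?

Yes

Weeks below 38,000 litres: Week 9, Week 10, Week 11, Week 12, Week 14, Week 16, Week 18, Week 19, Week 20.
Longest run of consecutive weeks below the threshold: 4.
4 ≥ 4, so Whitlock Trading became eligible.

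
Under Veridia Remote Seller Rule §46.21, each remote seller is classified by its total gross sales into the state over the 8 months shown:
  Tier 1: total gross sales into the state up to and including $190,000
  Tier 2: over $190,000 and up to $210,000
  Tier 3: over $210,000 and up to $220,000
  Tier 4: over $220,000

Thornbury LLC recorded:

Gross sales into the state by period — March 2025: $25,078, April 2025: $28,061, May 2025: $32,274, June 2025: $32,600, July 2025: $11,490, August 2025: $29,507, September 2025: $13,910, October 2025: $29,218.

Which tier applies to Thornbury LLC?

Total gross sales into the state: $25,078 + $28,061 + $32,274 + $32,600 + $11,490 + $29,507 + $13,910 + $29,218 = $202,138.
$190,000 < $202,138 ≤ $210,000, so Tier 2 applies.

Tier 2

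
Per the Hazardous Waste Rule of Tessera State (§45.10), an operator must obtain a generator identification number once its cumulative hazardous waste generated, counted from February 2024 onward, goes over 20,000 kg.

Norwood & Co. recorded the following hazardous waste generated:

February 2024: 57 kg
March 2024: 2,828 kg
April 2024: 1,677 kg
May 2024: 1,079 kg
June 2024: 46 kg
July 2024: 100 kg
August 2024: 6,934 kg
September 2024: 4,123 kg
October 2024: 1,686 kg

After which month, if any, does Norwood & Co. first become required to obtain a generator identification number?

Through February 2024: 57 kg
Through March 2024: 2,885 kg
Through April 2024: 4,562 kg
Through May 2024: 5,641 kg
Through June 2024: 5,687 kg
Through July 2024: 5,787 kg
Through August 2024: 12,721 kg
Through September 2024: 16,844 kg
Through October 2024: 18,530 kg
Final cumulative total 18,530 kg ≤ 20,000 kg; the threshold is never exceeded.

Not triggered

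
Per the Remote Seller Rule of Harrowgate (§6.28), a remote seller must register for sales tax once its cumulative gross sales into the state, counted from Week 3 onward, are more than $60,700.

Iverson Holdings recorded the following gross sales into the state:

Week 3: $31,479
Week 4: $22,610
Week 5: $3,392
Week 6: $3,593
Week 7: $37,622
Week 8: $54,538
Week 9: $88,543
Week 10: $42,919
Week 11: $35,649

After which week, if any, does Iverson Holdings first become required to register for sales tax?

Week 6

Through Week 3: $31,479
Through Week 4: $54,089
Through Week 5: $57,481
Through Week 6: $61,074 ← exceeds threshold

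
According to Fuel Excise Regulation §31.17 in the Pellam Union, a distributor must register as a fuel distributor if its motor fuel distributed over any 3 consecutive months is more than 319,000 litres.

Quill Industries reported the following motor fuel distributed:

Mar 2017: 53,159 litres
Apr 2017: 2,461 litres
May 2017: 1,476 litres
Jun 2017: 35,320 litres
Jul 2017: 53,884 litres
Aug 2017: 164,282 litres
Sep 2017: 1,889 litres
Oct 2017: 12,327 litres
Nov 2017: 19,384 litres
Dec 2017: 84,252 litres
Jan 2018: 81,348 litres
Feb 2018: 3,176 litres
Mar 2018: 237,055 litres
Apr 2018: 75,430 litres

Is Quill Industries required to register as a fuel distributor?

Yes

Mar 2017–May 2017: 53,159 litres + 2,461 litres + 1,476 litres = 57,096 litres (under)
Apr 2017–Jun 2017: 2,461 litres + 1,476 litres + 35,320 litres = 39,257 litres (under)
May 2017–Jul 2017: 1,476 litres + 35,320 litres + 53,884 litres = 90,680 litres (under)
Jun 2017–Aug 2017: 35,320 litres + 53,884 litres + 164,282 litres = 253,486 litres (under)
Jul 2017–Sep 2017: 53,884 litres + 164,282 litres + 1,889 litres = 220,055 litres (under)
Aug 2017–Oct 2017: 164,282 litres + 1,889 litres + 12,327 litres = 178,498 litres (under)
Sep 2017–Nov 2017: 1,889 litres + 12,327 litres + 19,384 litres = 33,600 litres (under)
Oct 2017–Dec 2017: 12,327 litres + 19,384 litres + 84,252 litres = 115,963 litres (under)
Nov 2017–Jan 2018: 19,384 litres + 84,252 litres + 81,348 litres = 184,984 litres (under)
Dec 2017–Feb 2018: 84,252 litres + 81,348 litres + 3,176 litres = 168,776 litres (under)
Jan 2018–Mar 2018: 81,348 litres + 3,176 litres + 237,055 litres = 321,579 litres (over)
Feb 2018–Apr 2018: 3,176 litres + 237,055 litres + 75,430 litres = 315,661 litres (under)
At least one window exceeds 319,000 litres.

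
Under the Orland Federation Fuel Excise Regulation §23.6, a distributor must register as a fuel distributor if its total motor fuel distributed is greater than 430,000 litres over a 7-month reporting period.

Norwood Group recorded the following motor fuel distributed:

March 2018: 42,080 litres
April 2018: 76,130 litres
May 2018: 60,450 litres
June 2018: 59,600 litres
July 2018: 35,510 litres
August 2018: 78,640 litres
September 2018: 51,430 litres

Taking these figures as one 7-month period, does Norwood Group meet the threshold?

No

Total motor fuel distributed: 42,080 litres + 76,130 litres + 60,450 litres + 59,600 litres + 35,510 litres + 78,640 litres + 51,430 litres = 403,840 litres.
403,840 litres ≤ 430,000 litres, so the threshold is not exceeded.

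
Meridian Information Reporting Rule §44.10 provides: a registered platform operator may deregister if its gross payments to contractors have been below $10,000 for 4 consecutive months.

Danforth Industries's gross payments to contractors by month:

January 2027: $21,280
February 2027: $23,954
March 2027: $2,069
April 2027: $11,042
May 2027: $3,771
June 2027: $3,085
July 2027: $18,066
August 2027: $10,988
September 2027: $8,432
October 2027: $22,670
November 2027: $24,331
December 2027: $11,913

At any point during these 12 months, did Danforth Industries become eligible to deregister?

No

Months below $10,000: March 2027, May 2027, June 2027, September 2027.
Longest run of consecutive months below the threshold: 2.
2 < 4, so Danforth Industries never became eligible.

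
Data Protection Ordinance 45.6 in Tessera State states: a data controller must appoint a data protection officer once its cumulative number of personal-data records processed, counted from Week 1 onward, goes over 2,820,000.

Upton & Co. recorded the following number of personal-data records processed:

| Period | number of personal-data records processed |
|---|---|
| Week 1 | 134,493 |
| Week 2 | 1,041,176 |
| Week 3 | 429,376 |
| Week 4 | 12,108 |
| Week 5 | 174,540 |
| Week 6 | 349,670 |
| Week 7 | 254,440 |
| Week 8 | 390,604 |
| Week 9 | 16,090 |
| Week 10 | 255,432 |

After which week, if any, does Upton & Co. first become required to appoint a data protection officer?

Through Week 1: 134,493
Through Week 2: 1,175,669
Through Week 3: 1,605,045
Through Week 4: 1,617,153
Through Week 5: 1,791,693
Through Week 6: 2,141,363
Through Week 7: 2,395,803
Through Week 8: 2,786,407
Through Week 9: 2,802,497
Through Week 10: 3,057,929 ← exceeds threshold

Week 10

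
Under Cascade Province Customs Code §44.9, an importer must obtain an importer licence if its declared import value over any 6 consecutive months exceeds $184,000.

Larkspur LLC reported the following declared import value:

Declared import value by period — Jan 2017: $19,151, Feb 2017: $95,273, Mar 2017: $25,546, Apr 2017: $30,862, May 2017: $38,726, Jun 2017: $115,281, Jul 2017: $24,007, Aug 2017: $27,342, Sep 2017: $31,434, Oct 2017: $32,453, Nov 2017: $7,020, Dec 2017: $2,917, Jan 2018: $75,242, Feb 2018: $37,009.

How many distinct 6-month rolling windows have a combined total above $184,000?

7

Jan 2017–Jun 2017: $19,151 + $95,273 + $25,546 + $30,862 + $38,726 + $115,281 = $324,839 (over)
Feb 2017–Jul 2017: $95,273 + $25,546 + $30,862 + $38,726 + $115,281 + $24,007 = $329,695 (over)
Mar 2017–Aug 2017: $25,546 + $30,862 + $38,726 + $115,281 + $24,007 + $27,342 = $261,764 (over)
Apr 2017–Sep 2017: $30,862 + $38,726 + $115,281 + $24,007 + $27,342 + $31,434 = $267,652 (over)
May 2017–Oct 2017: $38,726 + $115,281 + $24,007 + $27,342 + $31,434 + $32,453 = $269,243 (over)
Jun 2017–Nov 2017: $115,281 + $24,007 + $27,342 + $31,434 + $32,453 + $7,020 = $237,537 (over)
Jul 2017–Dec 2017: $24,007 + $27,342 + $31,434 + $32,453 + $7,020 + $2,917 = $125,173 (under)
Aug 2017–Jan 2018: $27,342 + $31,434 + $32,453 + $7,020 + $2,917 + $75,242 = $176,408 (under)
Sep 2017–Feb 2018: $31,434 + $32,453 + $7,020 + $2,917 + $75,242 + $37,009 = $186,075 (over)
7 windows exceed the threshold.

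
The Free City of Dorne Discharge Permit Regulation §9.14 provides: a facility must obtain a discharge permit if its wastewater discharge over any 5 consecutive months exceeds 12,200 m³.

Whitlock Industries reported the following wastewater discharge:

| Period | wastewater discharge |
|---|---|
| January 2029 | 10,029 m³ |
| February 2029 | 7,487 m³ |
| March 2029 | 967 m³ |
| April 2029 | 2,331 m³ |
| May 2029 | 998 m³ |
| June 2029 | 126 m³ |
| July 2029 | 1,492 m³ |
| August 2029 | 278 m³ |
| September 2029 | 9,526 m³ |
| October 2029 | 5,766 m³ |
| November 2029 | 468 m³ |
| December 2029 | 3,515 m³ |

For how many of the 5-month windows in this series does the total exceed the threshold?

5

January 2029–May 2029: 10,029 m³ + 7,487 m³ + 967 m³ + 2,331 m³ + 998 m³ = 21,812 m³ (over)
February 2029–June 2029: 7,487 m³ + 967 m³ + 2,331 m³ + 998 m³ + 126 m³ = 11,909 m³ (under)
March 2029–July 2029: 967 m³ + 2,331 m³ + 998 m³ + 126 m³ + 1,492 m³ = 5,914 m³ (under)
April 2029–August 2029: 2,331 m³ + 998 m³ + 126 m³ + 1,492 m³ + 278 m³ = 5,225 m³ (under)
May 2029–September 2029: 998 m³ + 126 m³ + 1,492 m³ + 278 m³ + 9,526 m³ = 12,420 m³ (over)
June 2029–October 2029: 126 m³ + 1,492 m³ + 278 m³ + 9,526 m³ + 5,766 m³ = 17,188 m³ (over)
July 2029–November 2029: 1,492 m³ + 278 m³ + 9,526 m³ + 5,766 m³ + 468 m³ = 17,530 m³ (over)
August 2029–December 2029: 278 m³ + 9,526 m³ + 5,766 m³ + 468 m³ + 3,515 m³ = 19,553 m³ (over)
5 windows exceed the threshold.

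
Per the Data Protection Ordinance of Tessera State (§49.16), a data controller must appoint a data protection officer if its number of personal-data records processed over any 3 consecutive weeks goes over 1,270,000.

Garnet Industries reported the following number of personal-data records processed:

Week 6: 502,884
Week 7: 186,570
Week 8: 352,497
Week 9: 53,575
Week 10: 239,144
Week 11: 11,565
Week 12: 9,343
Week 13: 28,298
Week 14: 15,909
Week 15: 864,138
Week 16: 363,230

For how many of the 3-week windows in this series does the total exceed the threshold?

Week 6–Week 8: 502,884 + 186,570 + 352,497 = 1,041,951 (under)
Week 7–Week 9: 186,570 + 352,497 + 53,575 = 592,642 (under)
Week 8–Week 10: 352,497 + 53,575 + 239,144 = 645,216 (under)
Week 9–Week 11: 53,575 + 239,144 + 11,565 = 304,284 (under)
Week 10–Week 12: 239,144 + 11,565 + 9,343 = 260,052 (under)
Week 11–Week 13: 11,565 + 9,343 + 28,298 = 49,206 (under)
Week 12–Week 14: 9,343 + 28,298 + 15,909 = 53,550 (under)
Week 13–Week 15: 28,298 + 15,909 + 864,138 = 908,345 (under)
Week 14–Week 16: 15,909 + 864,138 + 363,230 = 1,243,277 (under)
0 windows exceed the threshold.

0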